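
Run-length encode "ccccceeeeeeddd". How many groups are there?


Input: ccccceeeeeeddd
Scanning for consecutive runs:
  Group 1: 'c' x 5 (positions 0-4)
  Group 2: 'e' x 6 (positions 5-10)
  Group 3: 'd' x 3 (positions 11-13)
Total groups: 3

3


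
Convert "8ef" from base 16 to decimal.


Input: "8ef" in base 16
Positional expansion:
  Digit '8' (value 8) x 16^2 = 2048
  Digit 'e' (value 14) x 16^1 = 224
  Digit 'f' (value 15) x 16^0 = 15
Sum = 2287

2287


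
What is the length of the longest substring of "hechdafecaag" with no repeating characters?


Input: "hechdafecaag"
Sliding window (track last position of each char):
  Position 0 ('h'): window [0,0] length 1 -- new best
  Position 1 ('e'): window [0,1] length 2 -- new best
  Position 2 ('c'): window [0,2] length 3 -- new best
  Position 3 ('h'): repeat (last at 0), move window start to 1
  Position 3 ('h'): window [1,3] length 3
  Position 4 ('d'): window [1,4] length 4 -- new best
  Position 5 ('a'): window [1,5] length 5 -- new best
  Position 6 ('f'): window [1,6] length 6 -- new best
  Position 7 ('e'): repeat (last at 1), move window start to 2
  Position 7 ('e'): window [2,7] length 6
  Position 8 ('c'): repeat (last at 2), move window start to 3
  Position 8 ('c'): window [3,8] length 6
  Position 9 ('a'): repeat (last at 5), move window start to 6
  Position 9 ('a'): window [6,9] length 4
  Position 10 ('a'): repeat (last at 9), move window start to 10
  Position 10 ('a'): window [10,10] length 1
  Position 11 ('g'): window [10,11] length 2
Longest substring with no repeats: "echdaf" with length 6

6


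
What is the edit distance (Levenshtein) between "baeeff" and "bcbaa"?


Computing edit distance: "baeeff" -> "bcbaa"
DP table:
           b    c    b    a    a
      0    1    2    3    4    5
  b   1    0    1    2    3    4
  a   2    1    1    2    2    3
  e   3    2    2    2    3    3
  e   4    3    3    3    3    4
  f   5    4    4    4    4    4
  f   6    5    5    5    5    5
Edit distance = dp[6][5] = 5

5


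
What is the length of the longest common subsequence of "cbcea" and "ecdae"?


LCS of "cbcea" and "ecdae"
DP table:
           e    c    d    a    e
      0    0    0    0    0    0
  c   0    0    1    1    1    1
  b   0    0    1    1    1    1
  c   0    0    1    1    1    1
  e   0    1    1    1    1    2
  a   0    1    1    1    2    2
LCS length = dp[5][5] = 2

2


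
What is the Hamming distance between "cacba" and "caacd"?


Comparing "cacba" and "caacd" position by position:
  Position 0: 'c' vs 'c' => same
  Position 1: 'a' vs 'a' => same
  Position 2: 'c' vs 'a' => differ
  Position 3: 'b' vs 'c' => differ
  Position 4: 'a' vs 'd' => differ
Total differences (Hamming distance): 3

3


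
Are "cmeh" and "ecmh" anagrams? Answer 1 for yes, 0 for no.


Strings: "cmeh", "ecmh"
Sorted first:  cehm
Sorted second: cehm
Sorted forms match => anagrams

1


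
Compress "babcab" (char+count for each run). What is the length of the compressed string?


Input: babcab
Runs:
  'b' x 1 => "b1"
  'a' x 1 => "a1"
  'b' x 1 => "b1"
  'c' x 1 => "c1"
  'a' x 1 => "a1"
  'b' x 1 => "b1"
Compressed: "b1a1b1c1a1b1"
Compressed length: 12

12


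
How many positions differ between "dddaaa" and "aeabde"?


Comparing "dddaaa" and "aeabde" position by position:
  Position 0: 'd' vs 'a' => DIFFER
  Position 1: 'd' vs 'e' => DIFFER
  Position 2: 'd' vs 'a' => DIFFER
  Position 3: 'a' vs 'b' => DIFFER
  Position 4: 'a' vs 'd' => DIFFER
  Position 5: 'a' vs 'e' => DIFFER
Positions that differ: 6

6


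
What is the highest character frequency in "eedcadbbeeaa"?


Input: eedcadbbeeaa
Character counts:
  'a': 3
  'b': 2
  'c': 1
  'd': 2
  'e': 4
Maximum frequency: 4

4


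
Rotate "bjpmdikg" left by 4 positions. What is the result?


Input: "bjpmdikg", rotate left by 4
First 4 characters: "bjpm"
Remaining characters: "dikg"
Concatenate remaining + first: "dikg" + "bjpm" = "dikgbjpm"

dikgbjpm


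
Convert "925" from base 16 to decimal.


Input: "925" in base 16
Positional expansion:
  Digit '9' (value 9) x 16^2 = 2304
  Digit '2' (value 2) x 16^1 = 32
  Digit '5' (value 5) x 16^0 = 5
Sum = 2341

2341


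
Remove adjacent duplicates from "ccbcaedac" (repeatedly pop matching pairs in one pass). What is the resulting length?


Input: ccbcaedac
Stack-based adjacent duplicate removal:
  Read 'c': push. Stack: c
  Read 'c': matches stack top 'c' => pop. Stack: (empty)
  Read 'b': push. Stack: b
  Read 'c': push. Stack: bc
  Read 'a': push. Stack: bca
  Read 'e': push. Stack: bcae
  Read 'd': push. Stack: bcaed
  Read 'a': push. Stack: bcaeda
  Read 'c': push. Stack: bcaedac
Final stack: "bcaedac" (length 7)

7


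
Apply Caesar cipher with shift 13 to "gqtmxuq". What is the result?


Caesar cipher: shift "gqtmxuq" by 13
  'g' (pos 6) + 13 = pos 19 = 't'
  'q' (pos 16) + 13 = pos 3 = 'd'
  't' (pos 19) + 13 = pos 6 = 'g'
  'm' (pos 12) + 13 = pos 25 = 'z'
  'x' (pos 23) + 13 = pos 10 = 'k'
  'u' (pos 20) + 13 = pos 7 = 'h'
  'q' (pos 16) + 13 = pos 3 = 'd'
Result: tdgzkhd

tdgzkhd


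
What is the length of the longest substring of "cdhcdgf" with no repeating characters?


Input: "cdhcdgf"
Sliding window (track last position of each char):
  Position 0 ('c'): window [0,0] length 1 -- new best
  Position 1 ('d'): window [0,1] length 2 -- new best
  Position 2 ('h'): window [0,2] length 3 -- new best
  Position 3 ('c'): repeat (last at 0), move window start to 1
  Position 3 ('c'): window [1,3] length 3
  Position 4 ('d'): repeat (last at 1), move window start to 2
  Position 4 ('d'): window [2,4] length 3
  Position 5 ('g'): window [2,5] length 4 -- new best
  Position 6 ('f'): window [2,6] length 5 -- new best
Longest substring with no repeats: "hcdgf" with length 5

5


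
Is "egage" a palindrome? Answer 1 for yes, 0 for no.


Input: egage
Reversed: egage
  Compare pos 0 ('e') with pos 4 ('e'): match
  Compare pos 1 ('g') with pos 3 ('g'): match
Result: palindrome

1


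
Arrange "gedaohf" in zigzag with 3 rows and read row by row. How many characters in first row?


Zigzag "gedaohf" into 3 rows:
Placing characters:
  'g' => row 0
  'e' => row 1
  'd' => row 2
  'a' => row 1
  'o' => row 0
  'h' => row 1
  'f' => row 2
Rows:
  Row 0: "go"
  Row 1: "eah"
  Row 2: "df"
First row length: 2

2


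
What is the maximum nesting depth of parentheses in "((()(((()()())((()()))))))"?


Input: "((()(((()()())((()()))))))"
Tracking depth:
  Position 0 '(': depth becomes 1
  Position 1 '(': depth becomes 2
  Position 2 '(': depth becomes 3
  Position 3 ')': depth becomes 2
  Position 4 '(': depth becomes 3
  Position 5 '(': depth becomes 4
  Position 6 '(': depth becomes 5
  Position 7 '(': depth becomes 6
  Position 8 ')': depth becomes 5
  Position 9 '(': depth becomes 6
  Position 10 ')': depth becomes 5
  Position 11 '(': depth becomes 6
  Position 12 ')': depth becomes 5
  Position 13 ')': depth becomes 4
  Position 14 '(': depth becomes 5
  Position 15 '(': depth becomes 6
  Position 16 '(': depth becomes 7
  Position 17 ')': depth becomes 6
  Position 18 '(': depth becomes 7
  Position 19 ')': depth becomes 6
  Position 20 ')': depth becomes 5
  Position 21 ')': depth becomes 4
  Position 22 ')': depth becomes 3
  Position 23 ')': depth becomes 2
  Position 24 ')': depth becomes 1
  Position 25 ')': depth becomes 0
Maximum depth reached: 7

7


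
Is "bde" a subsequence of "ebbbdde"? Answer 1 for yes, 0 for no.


Check if "bde" is a subsequence of "ebbbdde"
Greedy scan:
  Position 0 ('e'): no match needed
  Position 1 ('b'): matches sub[0] = 'b'
  Position 2 ('b'): no match needed
  Position 3 ('b'): no match needed
  Position 4 ('d'): matches sub[1] = 'd'
  Position 5 ('d'): no match needed
  Position 6 ('e'): matches sub[2] = 'e'
All 3 characters matched => is a subsequence

1


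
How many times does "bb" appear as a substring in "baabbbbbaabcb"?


Searching for "bb" in "baabbbbbaabcb"
Scanning each position:
  Position 0: "ba" => no
  Position 1: "aa" => no
  Position 2: "ab" => no
  Position 3: "bb" => MATCH
  Position 4: "bb" => MATCH
  Position 5: "bb" => MATCH
  Position 6: "bb" => MATCH
  Position 7: "ba" => no
  Position 8: "aa" => no
  Position 9: "ab" => no
  Position 10: "bc" => no
  Position 11: "cb" => no
Total occurrences: 4

4


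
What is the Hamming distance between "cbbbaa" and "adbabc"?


Comparing "cbbbaa" and "adbabc" position by position:
  Position 0: 'c' vs 'a' => differ
  Position 1: 'b' vs 'd' => differ
  Position 2: 'b' vs 'b' => same
  Position 3: 'b' vs 'a' => differ
  Position 4: 'a' vs 'b' => differ
  Position 5: 'a' vs 'c' => differ
Total differences (Hamming distance): 5

5


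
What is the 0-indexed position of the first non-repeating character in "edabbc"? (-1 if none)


Input: edabbc
Character frequencies:
  'a': 1
  'b': 2
  'c': 1
  'd': 1
  'e': 1
Scanning left to right for freq == 1:
  Position 0 ('e'): unique! => answer = 0

0


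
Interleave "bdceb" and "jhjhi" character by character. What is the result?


Interleaving "bdceb" and "jhjhi":
  Position 0: 'b' from first, 'j' from second => "bj"
  Position 1: 'd' from first, 'h' from second => "dh"
  Position 2: 'c' from first, 'j' from second => "cj"
  Position 3: 'e' from first, 'h' from second => "eh"
  Position 4: 'b' from first, 'i' from second => "bi"
Result: bjdhcjehbi

bjdhcjehbi


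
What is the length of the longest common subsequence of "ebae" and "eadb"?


LCS of "ebae" and "eadb"
DP table:
           e    a    d    b
      0    0    0    0    0
  e   0    1    1    1    1
  b   0    1    1    1    2
  a   0    1    2    2    2
  e   0    1    2    2    2
LCS length = dp[4][4] = 2

2


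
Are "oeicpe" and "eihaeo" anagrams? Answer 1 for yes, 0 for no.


Strings: "oeicpe", "eihaeo"
Sorted first:  ceeiop
Sorted second: aeehio
Differ at position 0: 'c' vs 'a' => not anagrams

0


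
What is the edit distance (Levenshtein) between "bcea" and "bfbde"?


Computing edit distance: "bcea" -> "bfbde"
DP table:
           b    f    b    d    e
      0    1    2    3    4    5
  b   1    0    1    2    3    4
  c   2    1    1    2    3    4
  e   3    2    2    2    3    3
  a   4    3    3    3    3    4
Edit distance = dp[4][5] = 4

4


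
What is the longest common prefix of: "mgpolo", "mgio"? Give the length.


Words: mgpolo, mgio
  Position 0: all 'm' => match
  Position 1: all 'g' => match
  Position 2: ('p', 'i') => mismatch, stop
LCP = "mg" (length 2)

2


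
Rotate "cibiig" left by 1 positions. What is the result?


Input: "cibiig", rotate left by 1
First 1 characters: "c"
Remaining characters: "ibiig"
Concatenate remaining + first: "ibiig" + "c" = "ibiigc"

ibiigc


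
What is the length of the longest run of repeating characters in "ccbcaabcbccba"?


Input: "ccbcaabcbccba"
Scanning for longest run:
  Position 1 ('c'): continues run of 'c', length=2
  Position 2 ('b'): new char, reset run to 1
  Position 3 ('c'): new char, reset run to 1
  Position 4 ('a'): new char, reset run to 1
  Position 5 ('a'): continues run of 'a', length=2
  Position 6 ('b'): new char, reset run to 1
  Position 7 ('c'): new char, reset run to 1
  Position 8 ('b'): new char, reset run to 1
  Position 9 ('c'): new char, reset run to 1
  Position 10 ('c'): continues run of 'c', length=2
  Position 11 ('b'): new char, reset run to 1
  Position 12 ('a'): new char, reset run to 1
Longest run: 'c' with length 2

2


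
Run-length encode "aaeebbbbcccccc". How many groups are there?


Input: aaeebbbbcccccc
Scanning for consecutive runs:
  Group 1: 'a' x 2 (positions 0-1)
  Group 2: 'e' x 2 (positions 2-3)
  Group 3: 'b' x 4 (positions 4-7)
  Group 4: 'c' x 6 (positions 8-13)
Total groups: 4

4


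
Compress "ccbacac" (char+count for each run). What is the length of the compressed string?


Input: ccbacac
Runs:
  'c' x 2 => "c2"
  'b' x 1 => "b1"
  'a' x 1 => "a1"
  'c' x 1 => "c1"
  'a' x 1 => "a1"
  'c' x 1 => "c1"
Compressed: "c2b1a1c1a1c1"
Compressed length: 12

12


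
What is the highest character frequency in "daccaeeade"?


Input: daccaeeade
Character counts:
  'a': 3
  'c': 2
  'd': 2
  'e': 3
Maximum frequency: 3

3


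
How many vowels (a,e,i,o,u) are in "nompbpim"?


Input: nompbpim
Checking each character:
  'n' at position 0: consonant
  'o' at position 1: vowel (running total: 1)
  'm' at position 2: consonant
  'p' at position 3: consonant
  'b' at position 4: consonant
  'p' at position 5: consonant
  'i' at position 6: vowel (running total: 2)
  'm' at position 7: consonant
Total vowels: 2

2


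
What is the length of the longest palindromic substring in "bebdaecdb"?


Input: "bebdaecdb"
Checking substrings for palindromes:
  [0:3] "beb" (len 3) => palindrome
Longest palindromic substring: "beb" with length 3

3


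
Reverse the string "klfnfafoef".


Input: klfnfafoef
Reading characters right to left:
  Position 9: 'f'
  Position 8: 'e'
  Position 7: 'o'
  Position 6: 'f'
  Position 5: 'a'
  Position 4: 'f'
  Position 3: 'n'
  Position 2: 'f'
  Position 1: 'l'
  Position 0: 'k'
Reversed: feofafnflk

feofafnflk


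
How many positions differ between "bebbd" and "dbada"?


Comparing "bebbd" and "dbada" position by position:
  Position 0: 'b' vs 'd' => DIFFER
  Position 1: 'e' vs 'b' => DIFFER
  Position 2: 'b' vs 'a' => DIFFER
  Position 3: 'b' vs 'd' => DIFFER
  Position 4: 'd' vs 'a' => DIFFER
Positions that differ: 5

5


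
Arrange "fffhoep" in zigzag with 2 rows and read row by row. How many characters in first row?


Zigzag "fffhoep" into 2 rows:
Placing characters:
  'f' => row 0
  'f' => row 1
  'f' => row 0
  'h' => row 1
  'o' => row 0
  'e' => row 1
  'p' => row 0
Rows:
  Row 0: "ffop"
  Row 1: "fhe"
First row length: 4

4


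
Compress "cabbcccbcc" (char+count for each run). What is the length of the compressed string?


Input: cabbcccbcc
Runs:
  'c' x 1 => "c1"
  'a' x 1 => "a1"
  'b' x 2 => "b2"
  'c' x 3 => "c3"
  'b' x 1 => "b1"
  'c' x 2 => "c2"
Compressed: "c1a1b2c3b1c2"
Compressed length: 12

12


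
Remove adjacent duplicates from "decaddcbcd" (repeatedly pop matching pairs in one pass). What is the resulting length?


Input: decaddcbcd
Stack-based adjacent duplicate removal:
  Read 'd': push. Stack: d
  Read 'e': push. Stack: de
  Read 'c': push. Stack: dec
  Read 'a': push. Stack: deca
  Read 'd': push. Stack: decad
  Read 'd': matches stack top 'd' => pop. Stack: deca
  Read 'c': push. Stack: decac
  Read 'b': push. Stack: decacb
  Read 'c': push. Stack: decacbc
  Read 'd': push. Stack: decacbcd
Final stack: "decacbcd" (length 8)

8


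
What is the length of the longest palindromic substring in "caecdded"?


Input: "caecdded"
Checking substrings for palindromes:
  [5:8] "ded" (len 3) => palindrome
  [4:6] "dd" (len 2) => palindrome
Longest palindromic substring: "ded" with length 3

3


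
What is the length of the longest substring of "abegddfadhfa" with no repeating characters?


Input: "abegddfadhfa"
Sliding window (track last position of each char):
  Position 0 ('a'): window [0,0] length 1 -- new best
  Position 1 ('b'): window [0,1] length 2 -- new best
  Position 2 ('e'): window [0,2] length 3 -- new best
  Position 3 ('g'): window [0,3] length 4 -- new best
  Position 4 ('d'): window [0,4] length 5 -- new best
  Position 5 ('d'): repeat (last at 4), move window start to 5
  Position 5 ('d'): window [5,5] length 1
  Position 6 ('f'): window [5,6] length 2
  Position 7 ('a'): window [5,7] length 3
  Position 8 ('d'): repeat (last at 5), move window start to 6
  Position 8 ('d'): window [6,8] length 3
  Position 9 ('h'): window [6,9] length 4
  Position 10 ('f'): repeat (last at 6), move window start to 7
  Position 10 ('f'): window [7,10] length 4
  Position 11 ('a'): repeat (last at 7), move window start to 8
  Position 11 ('a'): window [8,11] length 4
Longest substring with no repeats: "abegd" with length 5

5


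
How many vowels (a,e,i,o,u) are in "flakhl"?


Input: flakhl
Checking each character:
  'f' at position 0: consonant
  'l' at position 1: consonant
  'a' at position 2: vowel (running total: 1)
  'k' at position 3: consonant
  'h' at position 4: consonant
  'l' at position 5: consonant
Total vowels: 1

1


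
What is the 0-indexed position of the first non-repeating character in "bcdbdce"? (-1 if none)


Input: bcdbdce
Character frequencies:
  'b': 2
  'c': 2
  'd': 2
  'e': 1
Scanning left to right for freq == 1:
  Position 0 ('b'): freq=2, skip
  Position 1 ('c'): freq=2, skip
  Position 2 ('d'): freq=2, skip
  Position 3 ('b'): freq=2, skip
  Position 4 ('d'): freq=2, skip
  Position 5 ('c'): freq=2, skip
  Position 6 ('e'): unique! => answer = 6

6


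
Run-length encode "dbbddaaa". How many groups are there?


Input: dbbddaaa
Scanning for consecutive runs:
  Group 1: 'd' x 1 (positions 0-0)
  Group 2: 'b' x 2 (positions 1-2)
  Group 3: 'd' x 2 (positions 3-4)
  Group 4: 'a' x 3 (positions 5-7)
Total groups: 4

4


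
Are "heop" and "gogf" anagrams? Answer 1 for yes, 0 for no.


Strings: "heop", "gogf"
Sorted first:  ehop
Sorted second: fggo
Differ at position 0: 'e' vs 'f' => not anagrams

0


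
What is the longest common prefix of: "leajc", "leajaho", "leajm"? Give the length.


Words: leajc, leajaho, leajm
  Position 0: all 'l' => match
  Position 1: all 'e' => match
  Position 2: all 'a' => match
  Position 3: all 'j' => match
  Position 4: ('c', 'a', 'm') => mismatch, stop
LCP = "leaj" (length 4)

4


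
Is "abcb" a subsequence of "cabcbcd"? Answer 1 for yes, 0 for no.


Check if "abcb" is a subsequence of "cabcbcd"
Greedy scan:
  Position 0 ('c'): no match needed
  Position 1 ('a'): matches sub[0] = 'a'
  Position 2 ('b'): matches sub[1] = 'b'
  Position 3 ('c'): matches sub[2] = 'c'
  Position 4 ('b'): matches sub[3] = 'b'
  Position 5 ('c'): no match needed
  Position 6 ('d'): no match needed
All 4 characters matched => is a subsequence

1


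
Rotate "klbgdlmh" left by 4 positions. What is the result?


Input: "klbgdlmh", rotate left by 4
First 4 characters: "klbg"
Remaining characters: "dlmh"
Concatenate remaining + first: "dlmh" + "klbg" = "dlmhklbg"

dlmhklbg


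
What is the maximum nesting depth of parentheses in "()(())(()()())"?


Input: "()(())(()()())"
Tracking depth:
  Position 0 '(': depth becomes 1
  Position 1 ')': depth becomes 0
  Position 2 '(': depth becomes 1
  Position 3 '(': depth becomes 2
  Position 4 ')': depth becomes 1
  Position 5 ')': depth becomes 0
  Position 6 '(': depth becomes 1
  Position 7 '(': depth becomes 2
  Position 8 ')': depth becomes 1
  Position 9 '(': depth becomes 2
  Position 10 ')': depth becomes 1
  Position 11 '(': depth becomes 2
  Position 12 ')': depth becomes 1
  Position 13 ')': depth becomes 0
Maximum depth reached: 2

2


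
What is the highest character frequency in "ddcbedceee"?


Input: ddcbedceee
Character counts:
  'b': 1
  'c': 2
  'd': 3
  'e': 4
Maximum frequency: 4

4


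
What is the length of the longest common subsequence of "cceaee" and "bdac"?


LCS of "cceaee" and "bdac"
DP table:
           b    d    a    c
      0    0    0    0    0
  c   0    0    0    0    1
  c   0    0    0    0    1
  e   0    0    0    0    1
  a   0    0    0    1    1
  e   0    0    0    1    1
  e   0    0    0    1    1
LCS length = dp[6][4] = 1

1


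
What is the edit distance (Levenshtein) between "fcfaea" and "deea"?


Computing edit distance: "fcfaea" -> "deea"
DP table:
           d    e    e    a
      0    1    2    3    4
  f   1    1    2    3    4
  c   2    2    2    3    4
  f   3    3    3    3    4
  a   4    4    4    4    3
  e   5    5    4    4    4
  a   6    6    5    5    4
Edit distance = dp[6][4] = 4

4


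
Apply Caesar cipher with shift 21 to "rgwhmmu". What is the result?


Caesar cipher: shift "rgwhmmu" by 21
  'r' (pos 17) + 21 = pos 12 = 'm'
  'g' (pos 6) + 21 = pos 1 = 'b'
  'w' (pos 22) + 21 = pos 17 = 'r'
  'h' (pos 7) + 21 = pos 2 = 'c'
  'm' (pos 12) + 21 = pos 7 = 'h'
  'm' (pos 12) + 21 = pos 7 = 'h'
  'u' (pos 20) + 21 = pos 15 = 'p'
Result: mbrchhp

mbrchhp


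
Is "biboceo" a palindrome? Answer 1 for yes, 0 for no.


Input: biboceo
Reversed: oecobib
  Compare pos 0 ('b') with pos 6 ('o'): MISMATCH
  Compare pos 1 ('i') with pos 5 ('e'): MISMATCH
  Compare pos 2 ('b') with pos 4 ('c'): MISMATCH
Result: not a palindrome

0


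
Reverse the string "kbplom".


Input: kbplom
Reading characters right to left:
  Position 5: 'm'
  Position 4: 'o'
  Position 3: 'l'
  Position 2: 'p'
  Position 1: 'b'
  Position 0: 'k'
Reversed: molpbk

molpbk


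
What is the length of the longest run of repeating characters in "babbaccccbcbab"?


Input: "babbaccccbcbab"
Scanning for longest run:
  Position 1 ('a'): new char, reset run to 1
  Position 2 ('b'): new char, reset run to 1
  Position 3 ('b'): continues run of 'b', length=2
  Position 4 ('a'): new char, reset run to 1
  Position 5 ('c'): new char, reset run to 1
  Position 6 ('c'): continues run of 'c', length=2
  Position 7 ('c'): continues run of 'c', length=3
  Position 8 ('c'): continues run of 'c', length=4
  Position 9 ('b'): new char, reset run to 1
  Position 10 ('c'): new char, reset run to 1
  Position 11 ('b'): new char, reset run to 1
  Position 12 ('a'): new char, reset run to 1
  Position 13 ('b'): new char, reset run to 1
Longest run: 'c' with length 4

4


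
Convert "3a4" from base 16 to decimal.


Input: "3a4" in base 16
Positional expansion:
  Digit '3' (value 3) x 16^2 = 768
  Digit 'a' (value 10) x 16^1 = 160
  Digit '4' (value 4) x 16^0 = 4
Sum = 932

932


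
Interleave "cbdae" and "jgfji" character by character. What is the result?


Interleaving "cbdae" and "jgfji":
  Position 0: 'c' from first, 'j' from second => "cj"
  Position 1: 'b' from first, 'g' from second => "bg"
  Position 2: 'd' from first, 'f' from second => "df"
  Position 3: 'a' from first, 'j' from second => "aj"
  Position 4: 'e' from first, 'i' from second => "ei"
Result: cjbgdfajei

cjbgdfajei


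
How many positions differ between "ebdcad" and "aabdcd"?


Comparing "ebdcad" and "aabdcd" position by position:
  Position 0: 'e' vs 'a' => DIFFER
  Position 1: 'b' vs 'a' => DIFFER
  Position 2: 'd' vs 'b' => DIFFER
  Position 3: 'c' vs 'd' => DIFFER
  Position 4: 'a' vs 'c' => DIFFER
  Position 5: 'd' vs 'd' => same
Positions that differ: 5

5


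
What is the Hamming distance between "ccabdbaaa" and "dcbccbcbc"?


Comparing "ccabdbaaa" and "dcbccbcbc" position by position:
  Position 0: 'c' vs 'd' => differ
  Position 1: 'c' vs 'c' => same
  Position 2: 'a' vs 'b' => differ
  Position 3: 'b' vs 'c' => differ
  Position 4: 'd' vs 'c' => differ
  Position 5: 'b' vs 'b' => same
  Position 6: 'a' vs 'c' => differ
  Position 7: 'a' vs 'b' => differ
  Position 8: 'a' vs 'c' => differ
Total differences (Hamming distance): 7

7


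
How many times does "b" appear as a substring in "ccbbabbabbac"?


Searching for "b" in "ccbbabbabbac"
Scanning each position:
  Position 0: "c" => no
  Position 1: "c" => no
  Position 2: "b" => MATCH
  Position 3: "b" => MATCH
  Position 4: "a" => no
  Position 5: "b" => MATCH
  Position 6: "b" => MATCH
  Position 7: "a" => no
  Position 8: "b" => MATCH
  Position 9: "b" => MATCH
  Position 10: "a" => no
  Position 11: "c" => no
Total occurrences: 6

6


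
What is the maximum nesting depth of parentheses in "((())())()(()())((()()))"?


Input: "((())())()(()())((()()))"
Tracking depth:
  Position 0 '(': depth becomes 1
  Position 1 '(': depth becomes 2
  Position 2 '(': depth becomes 3
  Position 3 ')': depth becomes 2
  Position 4 ')': depth becomes 1
  Position 5 '(': depth becomes 2
  Position 6 ')': depth becomes 1
  Position 7 ')': depth becomes 0
  Position 8 '(': depth becomes 1
  Position 9 ')': depth becomes 0
  Position 10 '(': depth becomes 1
  Position 11 '(': depth becomes 2
  Position 12 ')': depth becomes 1
  Position 13 '(': depth becomes 2
  Position 14 ')': depth becomes 1
  Position 15 ')': depth becomes 0
  Position 16 '(': depth becomes 1
  Position 17 '(': depth becomes 2
  Position 18 '(': depth becomes 3
  Position 19 ')': depth becomes 2
  Position 20 '(': depth becomes 3
  Position 21 ')': depth becomes 2
  Position 22 ')': depth becomes 1
  Position 23 ')': depth becomes 0
Maximum depth reached: 3

3


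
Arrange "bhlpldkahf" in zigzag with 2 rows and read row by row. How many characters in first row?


Zigzag "bhlpldkahf" into 2 rows:
Placing characters:
  'b' => row 0
  'h' => row 1
  'l' => row 0
  'p' => row 1
  'l' => row 0
  'd' => row 1
  'k' => row 0
  'a' => row 1
  'h' => row 0
  'f' => row 1
Rows:
  Row 0: "bllkh"
  Row 1: "hpdaf"
First row length: 5

5


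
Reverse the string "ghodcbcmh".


Input: ghodcbcmh
Reading characters right to left:
  Position 8: 'h'
  Position 7: 'm'
  Position 6: 'c'
  Position 5: 'b'
  Position 4: 'c'
  Position 3: 'd'
  Position 2: 'o'
  Position 1: 'h'
  Position 0: 'g'
Reversed: hmcbcdohg

hmcbcdohg


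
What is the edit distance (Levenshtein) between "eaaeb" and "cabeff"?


Computing edit distance: "eaaeb" -> "cabeff"
DP table:
           c    a    b    e    f    f
      0    1    2    3    4    5    6
  e   1    1    2    3    3    4    5
  a   2    2    1    2    3    4    5
  a   3    3    2    2    3    4    5
  e   4    4    3    3    2    3    4
  b   5    5    4    3    3    3    4
Edit distance = dp[5][6] = 4

4


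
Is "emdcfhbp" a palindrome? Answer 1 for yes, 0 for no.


Input: emdcfhbp
Reversed: pbhfcdme
  Compare pos 0 ('e') with pos 7 ('p'): MISMATCH
  Compare pos 1 ('m') with pos 6 ('b'): MISMATCH
  Compare pos 2 ('d') with pos 5 ('h'): MISMATCH
  Compare pos 3 ('c') with pos 4 ('f'): MISMATCH
Result: not a palindrome

0


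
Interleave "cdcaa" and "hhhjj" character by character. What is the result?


Interleaving "cdcaa" and "hhhjj":
  Position 0: 'c' from first, 'h' from second => "ch"
  Position 1: 'd' from first, 'h' from second => "dh"
  Position 2: 'c' from first, 'h' from second => "ch"
  Position 3: 'a' from first, 'j' from second => "aj"
  Position 4: 'a' from first, 'j' from second => "aj"
Result: chdhchajaj

chdhchajaj


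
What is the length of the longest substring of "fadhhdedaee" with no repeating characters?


Input: "fadhhdedaee"
Sliding window (track last position of each char):
  Position 0 ('f'): window [0,0] length 1 -- new best
  Position 1 ('a'): window [0,1] length 2 -- new best
  Position 2 ('d'): window [0,2] length 3 -- new best
  Position 3 ('h'): window [0,3] length 4 -- new best
  Position 4 ('h'): repeat (last at 3), move window start to 4
  Position 4 ('h'): window [4,4] length 1
  Position 5 ('d'): window [4,5] length 2
  Position 6 ('e'): window [4,6] length 3
  Position 7 ('d'): repeat (last at 5), move window start to 6
  Position 7 ('d'): window [6,7] length 2
  Position 8 ('a'): window [6,8] length 3
  Position 9 ('e'): repeat (last at 6), move window start to 7
  Position 9 ('e'): window [7,9] length 3
  Position 10 ('e'): repeat (last at 9), move window start to 10
  Position 10 ('e'): window [10,10] length 1
Longest substring with no repeats: "fadh" with length 4

4


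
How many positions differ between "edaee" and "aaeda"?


Comparing "edaee" and "aaeda" position by position:
  Position 0: 'e' vs 'a' => DIFFER
  Position 1: 'd' vs 'a' => DIFFER
  Position 2: 'a' vs 'e' => DIFFER
  Position 3: 'e' vs 'd' => DIFFER
  Position 4: 'e' vs 'a' => DIFFER
Positions that differ: 5

5


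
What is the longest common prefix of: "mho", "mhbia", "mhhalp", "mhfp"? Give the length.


Words: mho, mhbia, mhhalp, mhfp
  Position 0: all 'm' => match
  Position 1: all 'h' => match
  Position 2: ('o', 'b', 'h', 'f') => mismatch, stop
LCP = "mh" (length 2)

2


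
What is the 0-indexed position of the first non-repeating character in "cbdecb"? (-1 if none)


Input: cbdecb
Character frequencies:
  'b': 2
  'c': 2
  'd': 1
  'e': 1
Scanning left to right for freq == 1:
  Position 0 ('c'): freq=2, skip
  Position 1 ('b'): freq=2, skip
  Position 2 ('d'): unique! => answer = 2

2


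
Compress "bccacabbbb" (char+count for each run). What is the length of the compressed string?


Input: bccacabbbb
Runs:
  'b' x 1 => "b1"
  'c' x 2 => "c2"
  'a' x 1 => "a1"
  'c' x 1 => "c1"
  'a' x 1 => "a1"
  'b' x 4 => "b4"
Compressed: "b1c2a1c1a1b4"
Compressed length: 12

12


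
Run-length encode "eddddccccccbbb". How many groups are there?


Input: eddddccccccbbb
Scanning for consecutive runs:
  Group 1: 'e' x 1 (positions 0-0)
  Group 2: 'd' x 4 (positions 1-4)
  Group 3: 'c' x 6 (positions 5-10)
  Group 4: 'b' x 3 (positions 11-13)
Total groups: 4

4


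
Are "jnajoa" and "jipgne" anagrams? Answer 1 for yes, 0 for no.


Strings: "jnajoa", "jipgne"
Sorted first:  aajjno
Sorted second: egijnp
Differ at position 0: 'a' vs 'e' => not anagrams

0


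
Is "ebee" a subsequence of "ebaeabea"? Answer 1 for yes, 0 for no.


Check if "ebee" is a subsequence of "ebaeabea"
Greedy scan:
  Position 0 ('e'): matches sub[0] = 'e'
  Position 1 ('b'): matches sub[1] = 'b'
  Position 2 ('a'): no match needed
  Position 3 ('e'): matches sub[2] = 'e'
  Position 4 ('a'): no match needed
  Position 5 ('b'): no match needed
  Position 6 ('e'): matches sub[3] = 'e'
  Position 7 ('a'): no match needed
All 4 characters matched => is a subsequence

1


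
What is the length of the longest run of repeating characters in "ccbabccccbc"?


Input: "ccbabccccbc"
Scanning for longest run:
  Position 1 ('c'): continues run of 'c', length=2
  Position 2 ('b'): new char, reset run to 1
  Position 3 ('a'): new char, reset run to 1
  Position 4 ('b'): new char, reset run to 1
  Position 5 ('c'): new char, reset run to 1
  Position 6 ('c'): continues run of 'c', length=2
  Position 7 ('c'): continues run of 'c', length=3
  Position 8 ('c'): continues run of 'c', length=4
  Position 9 ('b'): new char, reset run to 1
  Position 10 ('c'): new char, reset run to 1
Longest run: 'c' with length 4

4


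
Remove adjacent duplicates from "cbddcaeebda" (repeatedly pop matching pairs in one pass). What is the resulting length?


Input: cbddcaeebda
Stack-based adjacent duplicate removal:
  Read 'c': push. Stack: c
  Read 'b': push. Stack: cb
  Read 'd': push. Stack: cbd
  Read 'd': matches stack top 'd' => pop. Stack: cb
  Read 'c': push. Stack: cbc
  Read 'a': push. Stack: cbca
  Read 'e': push. Stack: cbcae
  Read 'e': matches stack top 'e' => pop. Stack: cbca
  Read 'b': push. Stack: cbcab
  Read 'd': push. Stack: cbcabd
  Read 'a': push. Stack: cbcabda
Final stack: "cbcabda" (length 7)

7


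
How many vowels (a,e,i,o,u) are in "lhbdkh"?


Input: lhbdkh
Checking each character:
  'l' at position 0: consonant
  'h' at position 1: consonant
  'b' at position 2: consonant
  'd' at position 3: consonant
  'k' at position 4: consonant
  'h' at position 5: consonant
Total vowels: 0

0


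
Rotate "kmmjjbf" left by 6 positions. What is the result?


Input: "kmmjjbf", rotate left by 6
First 6 characters: "kmmjjb"
Remaining characters: "f"
Concatenate remaining + first: "f" + "kmmjjb" = "fkmmjjb"

fkmmjjb


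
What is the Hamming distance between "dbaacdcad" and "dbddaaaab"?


Comparing "dbaacdcad" and "dbddaaaab" position by position:
  Position 0: 'd' vs 'd' => same
  Position 1: 'b' vs 'b' => same
  Position 2: 'a' vs 'd' => differ
  Position 3: 'a' vs 'd' => differ
  Position 4: 'c' vs 'a' => differ
  Position 5: 'd' vs 'a' => differ
  Position 6: 'c' vs 'a' => differ
  Position 7: 'a' vs 'a' => same
  Position 8: 'd' vs 'b' => differ
Total differences (Hamming distance): 6

6


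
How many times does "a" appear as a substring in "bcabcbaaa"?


Searching for "a" in "bcabcbaaa"
Scanning each position:
  Position 0: "b" => no
  Position 1: "c" => no
  Position 2: "a" => MATCH
  Position 3: "b" => no
  Position 4: "c" => no
  Position 5: "b" => no
  Position 6: "a" => MATCH
  Position 7: "a" => MATCH
  Position 8: "a" => MATCH
Total occurrences: 4

4


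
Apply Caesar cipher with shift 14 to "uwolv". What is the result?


Caesar cipher: shift "uwolv" by 14
  'u' (pos 20) + 14 = pos 8 = 'i'
  'w' (pos 22) + 14 = pos 10 = 'k'
  'o' (pos 14) + 14 = pos 2 = 'c'
  'l' (pos 11) + 14 = pos 25 = 'z'
  'v' (pos 21) + 14 = pos 9 = 'j'
Result: ikczj

ikczj


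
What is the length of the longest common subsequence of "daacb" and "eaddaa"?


LCS of "daacb" and "eaddaa"
DP table:
           e    a    d    d    a    a
      0    0    0    0    0    0    0
  d   0    0    0    1    1    1    1
  a   0    0    1    1    1    2    2
  a   0    0    1    1    1    2    3
  c   0    0    1    1    1    2    3
  b   0    0    1    1    1    2    3
LCS length = dp[5][6] = 3

3


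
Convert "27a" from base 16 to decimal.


Input: "27a" in base 16
Positional expansion:
  Digit '2' (value 2) x 16^2 = 512
  Digit '7' (value 7) x 16^1 = 112
  Digit 'a' (value 10) x 16^0 = 10
Sum = 634

634


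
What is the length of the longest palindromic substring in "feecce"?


Input: "feecce"
Checking substrings for palindromes:
  [2:6] "ecce" (len 4) => palindrome
  [1:3] "ee" (len 2) => palindrome
  [3:5] "cc" (len 2) => palindrome
Longest palindromic substring: "ecce" with length 4

4


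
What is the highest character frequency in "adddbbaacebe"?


Input: adddbbaacebe
Character counts:
  'a': 3
  'b': 3
  'c': 1
  'd': 3
  'e': 2
Maximum frequency: 3

3


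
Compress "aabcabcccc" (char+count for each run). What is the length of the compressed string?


Input: aabcabcccc
Runs:
  'a' x 2 => "a2"
  'b' x 1 => "b1"
  'c' x 1 => "c1"
  'a' x 1 => "a1"
  'b' x 1 => "b1"
  'c' x 4 => "c4"
Compressed: "a2b1c1a1b1c4"
Compressed length: 12

12


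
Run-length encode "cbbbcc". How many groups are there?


Input: cbbbcc
Scanning for consecutive runs:
  Group 1: 'c' x 1 (positions 0-0)
  Group 2: 'b' x 3 (positions 1-3)
  Group 3: 'c' x 2 (positions 4-5)
Total groups: 3

3


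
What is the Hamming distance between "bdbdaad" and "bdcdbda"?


Comparing "bdbdaad" and "bdcdbda" position by position:
  Position 0: 'b' vs 'b' => same
  Position 1: 'd' vs 'd' => same
  Position 2: 'b' vs 'c' => differ
  Position 3: 'd' vs 'd' => same
  Position 4: 'a' vs 'b' => differ
  Position 5: 'a' vs 'd' => differ
  Position 6: 'd' vs 'a' => differ
Total differences (Hamming distance): 4

4


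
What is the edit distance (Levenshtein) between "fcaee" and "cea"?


Computing edit distance: "fcaee" -> "cea"
DP table:
           c    e    a
      0    1    2    3
  f   1    1    2    3
  c   2    1    2    3
  a   3    2    2    2
  e   4    3    2    3
  e   5    4    3    3
Edit distance = dp[5][3] = 3

3


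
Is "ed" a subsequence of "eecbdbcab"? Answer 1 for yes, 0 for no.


Check if "ed" is a subsequence of "eecbdbcab"
Greedy scan:
  Position 0 ('e'): matches sub[0] = 'e'
  Position 1 ('e'): no match needed
  Position 2 ('c'): no match needed
  Position 3 ('b'): no match needed
  Position 4 ('d'): matches sub[1] = 'd'
  Position 5 ('b'): no match needed
  Position 6 ('c'): no match needed
  Position 7 ('a'): no match needed
  Position 8 ('b'): no match needed
All 2 characters matched => is a subsequence

1


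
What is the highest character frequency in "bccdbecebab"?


Input: bccdbecebab
Character counts:
  'a': 1
  'b': 4
  'c': 3
  'd': 1
  'e': 2
Maximum frequency: 4

4


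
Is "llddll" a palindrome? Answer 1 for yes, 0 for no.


Input: llddll
Reversed: llddll
  Compare pos 0 ('l') with pos 5 ('l'): match
  Compare pos 1 ('l') with pos 4 ('l'): match
  Compare pos 2 ('d') with pos 3 ('d'): match
Result: palindrome

1


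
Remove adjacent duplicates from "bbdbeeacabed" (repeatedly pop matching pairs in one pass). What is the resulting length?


Input: bbdbeeacabed
Stack-based adjacent duplicate removal:
  Read 'b': push. Stack: b
  Read 'b': matches stack top 'b' => pop. Stack: (empty)
  Read 'd': push. Stack: d
  Read 'b': push. Stack: db
  Read 'e': push. Stack: dbe
  Read 'e': matches stack top 'e' => pop. Stack: db
  Read 'a': push. Stack: dba
  Read 'c': push. Stack: dbac
  Read 'a': push. Stack: dbaca
  Read 'b': push. Stack: dbacab
  Read 'e': push. Stack: dbacabe
  Read 'd': push. Stack: dbacabed
Final stack: "dbacabed" (length 8)

8


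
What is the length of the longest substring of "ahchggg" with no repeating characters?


Input: "ahchggg"
Sliding window (track last position of each char):
  Position 0 ('a'): window [0,0] length 1 -- new best
  Position 1 ('h'): window [0,1] length 2 -- new best
  Position 2 ('c'): window [0,2] length 3 -- new best
  Position 3 ('h'): repeat (last at 1), move window start to 2
  Position 3 ('h'): window [2,3] length 2
  Position 4 ('g'): window [2,4] length 3
  Position 5 ('g'): repeat (last at 4), move window start to 5
  Position 5 ('g'): window [5,5] length 1
  Position 6 ('g'): repeat (last at 5), move window start to 6
  Position 6 ('g'): window [6,6] length 1
Longest substring with no repeats: "ahc" with length 3

3


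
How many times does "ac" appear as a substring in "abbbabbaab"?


Searching for "ac" in "abbbabbaab"
Scanning each position:
  Position 0: "ab" => no
  Position 1: "bb" => no
  Position 2: "bb" => no
  Position 3: "ba" => no
  Position 4: "ab" => no
  Position 5: "bb" => no
  Position 6: "ba" => no
  Position 7: "aa" => no
  Position 8: "ab" => no
Total occurrences: 0

0


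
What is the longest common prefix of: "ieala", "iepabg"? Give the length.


Words: ieala, iepabg
  Position 0: all 'i' => match
  Position 1: all 'e' => match
  Position 2: ('a', 'p') => mismatch, stop
LCP = "ie" (length 2)

2


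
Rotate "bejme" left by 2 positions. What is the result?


Input: "bejme", rotate left by 2
First 2 characters: "be"
Remaining characters: "jme"
Concatenate remaining + first: "jme" + "be" = "jmebe"

jmebe


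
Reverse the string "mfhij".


Input: mfhij
Reading characters right to left:
  Position 4: 'j'
  Position 3: 'i'
  Position 2: 'h'
  Position 1: 'f'
  Position 0: 'm'
Reversed: jihfm

jihfm


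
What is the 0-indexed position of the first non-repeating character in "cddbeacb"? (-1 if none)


Input: cddbeacb
Character frequencies:
  'a': 1
  'b': 2
  'c': 2
  'd': 2
  'e': 1
Scanning left to right for freq == 1:
  Position 0 ('c'): freq=2, skip
  Position 1 ('d'): freq=2, skip
  Position 2 ('d'): freq=2, skip
  Position 3 ('b'): freq=2, skip
  Position 4 ('e'): unique! => answer = 4

4


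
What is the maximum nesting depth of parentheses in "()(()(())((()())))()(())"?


Input: "()(()(())((()())))()(())"
Tracking depth:
  Position 0 '(': depth becomes 1
  Position 1 ')': depth becomes 0
  Position 2 '(': depth becomes 1
  Position 3 '(': depth becomes 2
  Position 4 ')': depth becomes 1
  Position 5 '(': depth becomes 2
  Position 6 '(': depth becomes 3
  Position 7 ')': depth becomes 2
  Position 8 ')': depth becomes 1
  Position 9 '(': depth becomes 2
  Position 10 '(': depth becomes 3
  Position 11 '(': depth becomes 4
  Position 12 ')': depth becomes 3
  Position 13 '(': depth becomes 4
  Position 14 ')': depth becomes 3
  Position 15 ')': depth becomes 2
  Position 16 ')': depth becomes 1
  Position 17 ')': depth becomes 0
  Position 18 '(': depth becomes 1
  Position 19 ')': depth becomes 0
  Position 20 '(': depth becomes 1
  Position 21 '(': depth becomes 2
  Position 22 ')': depth becomes 1
  Position 23 ')': depth becomes 0
Maximum depth reached: 4

4


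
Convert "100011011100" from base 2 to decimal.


Input: "100011011100" in base 2
Positional expansion:
  Digit '1' (value 1) x 2^11 = 2048
  Digit '0' (value 0) x 2^10 = 0
  Digit '0' (value 0) x 2^9 = 0
  Digit '0' (value 0) x 2^8 = 0
  Digit '1' (value 1) x 2^7 = 128
  Digit '1' (value 1) x 2^6 = 64
  Digit '0' (value 0) x 2^5 = 0
  Digit '1' (value 1) x 2^4 = 16
  Digit '1' (value 1) x 2^3 = 8
  Digit '1' (value 1) x 2^2 = 4
  Digit '0' (value 0) x 2^1 = 0
  Digit '0' (value 0) x 2^0 = 0
Sum = 2268

2268


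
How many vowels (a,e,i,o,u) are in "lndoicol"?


Input: lndoicol
Checking each character:
  'l' at position 0: consonant
  'n' at position 1: consonant
  'd' at position 2: consonant
  'o' at position 3: vowel (running total: 1)
  'i' at position 4: vowel (running total: 2)
  'c' at position 5: consonant
  'o' at position 6: vowel (running total: 3)
  'l' at position 7: consonant
Total vowels: 3

3
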